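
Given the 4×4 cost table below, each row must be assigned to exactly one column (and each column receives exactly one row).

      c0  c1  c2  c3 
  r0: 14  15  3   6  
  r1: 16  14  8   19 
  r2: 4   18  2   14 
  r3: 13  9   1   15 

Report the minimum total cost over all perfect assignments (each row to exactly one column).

Minimum assignment cost: 25

optimal assignment: row0→col3 (cost 6), row1→col1 (cost 14), row2→col0 (cost 4), row3→col2 (cost 1)
total = 6 + 14 + 4 + 1 = 25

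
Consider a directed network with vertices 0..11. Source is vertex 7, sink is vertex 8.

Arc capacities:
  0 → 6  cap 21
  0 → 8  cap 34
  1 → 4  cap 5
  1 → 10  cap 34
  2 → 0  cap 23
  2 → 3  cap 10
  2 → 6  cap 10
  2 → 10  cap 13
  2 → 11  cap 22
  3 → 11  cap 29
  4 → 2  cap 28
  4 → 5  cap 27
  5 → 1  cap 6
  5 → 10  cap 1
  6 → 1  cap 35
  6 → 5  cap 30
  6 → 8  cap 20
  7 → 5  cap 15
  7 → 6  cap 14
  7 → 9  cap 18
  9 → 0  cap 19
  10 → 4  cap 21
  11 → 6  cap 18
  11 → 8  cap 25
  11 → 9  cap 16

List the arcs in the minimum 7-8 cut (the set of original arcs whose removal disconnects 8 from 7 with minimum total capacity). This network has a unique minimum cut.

Min-cut arcs: {(5,1), (5,10), (7,6), (7,9)} (total capacity 39)

augment #1: 7→6→8 push 14
augment #2: 7→9→0→8 push 18
augment #3: 7→5→1→4→2→0→8 push 5
augment #4: 7→5→10→4→2→0→8 push 1
augment #5: 7→5→1→10→4→2→0→8 push 1
max flow = 39; residual-reachable set from 7 gives S-side
cut edges (S→T): {(5,1), (5,10), (7,6), (7,9)} total cap 39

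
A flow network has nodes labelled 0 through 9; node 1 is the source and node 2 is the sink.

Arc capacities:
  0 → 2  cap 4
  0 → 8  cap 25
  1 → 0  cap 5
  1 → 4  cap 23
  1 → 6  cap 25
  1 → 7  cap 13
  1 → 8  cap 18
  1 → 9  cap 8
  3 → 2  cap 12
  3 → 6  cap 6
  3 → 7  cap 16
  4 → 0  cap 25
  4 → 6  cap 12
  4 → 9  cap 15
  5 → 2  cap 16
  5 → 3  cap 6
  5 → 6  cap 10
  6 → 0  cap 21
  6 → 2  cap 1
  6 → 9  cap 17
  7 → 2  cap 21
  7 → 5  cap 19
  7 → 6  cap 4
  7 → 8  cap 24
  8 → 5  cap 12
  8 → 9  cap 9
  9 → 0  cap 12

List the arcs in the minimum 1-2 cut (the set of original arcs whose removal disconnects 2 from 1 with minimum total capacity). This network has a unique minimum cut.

Min-cut arcs: {(0,2), (1,7), (6,2), (8,5)} (total capacity 30)

augment #1: 1→0→2 push 4
augment #2: 1→6→2 push 1
augment #3: 1→7→2 push 13
augment #4: 1→8→5→2 push 12
max flow = 30; residual-reachable set from 1 gives S-side
cut edges (S→T): {(0,2), (1,7), (6,2), (8,5)} total cap 30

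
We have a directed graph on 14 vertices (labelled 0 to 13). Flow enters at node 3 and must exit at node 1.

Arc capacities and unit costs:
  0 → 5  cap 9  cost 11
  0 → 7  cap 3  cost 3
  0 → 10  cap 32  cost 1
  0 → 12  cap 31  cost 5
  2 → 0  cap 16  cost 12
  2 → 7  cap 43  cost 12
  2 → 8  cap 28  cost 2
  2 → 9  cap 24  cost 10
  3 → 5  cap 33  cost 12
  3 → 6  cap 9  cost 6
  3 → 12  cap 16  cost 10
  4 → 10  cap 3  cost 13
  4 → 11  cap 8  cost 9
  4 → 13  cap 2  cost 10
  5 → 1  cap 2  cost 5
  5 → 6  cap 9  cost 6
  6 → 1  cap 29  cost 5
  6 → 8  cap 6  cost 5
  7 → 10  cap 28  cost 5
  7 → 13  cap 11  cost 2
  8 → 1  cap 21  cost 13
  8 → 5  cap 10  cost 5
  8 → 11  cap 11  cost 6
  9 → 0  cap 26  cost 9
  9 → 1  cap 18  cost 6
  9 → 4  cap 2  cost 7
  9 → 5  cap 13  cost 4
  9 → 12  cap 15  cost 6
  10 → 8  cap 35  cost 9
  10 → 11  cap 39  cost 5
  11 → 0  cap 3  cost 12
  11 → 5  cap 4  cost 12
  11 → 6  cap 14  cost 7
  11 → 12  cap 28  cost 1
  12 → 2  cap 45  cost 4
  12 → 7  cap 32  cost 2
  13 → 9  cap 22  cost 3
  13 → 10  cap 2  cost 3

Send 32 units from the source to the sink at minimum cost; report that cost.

Minimum cost for 32 units: 622

shortest-cost path #1: 3→6→1 push 9 @ unit cost 11 (adds 99)
shortest-cost path #2: 3→5→1 push 2 @ unit cost 17 (adds 34)
shortest-cost path #3: 3→5→6→1 push 9 @ unit cost 23 (adds 207)
shortest-cost path #4: 3→12→7→13→9→1 push 11 @ unit cost 23 (adds 253)
shortest-cost path #5: 3→12→2→8→1 push 1 @ unit cost 29 (adds 29)
total cost = 622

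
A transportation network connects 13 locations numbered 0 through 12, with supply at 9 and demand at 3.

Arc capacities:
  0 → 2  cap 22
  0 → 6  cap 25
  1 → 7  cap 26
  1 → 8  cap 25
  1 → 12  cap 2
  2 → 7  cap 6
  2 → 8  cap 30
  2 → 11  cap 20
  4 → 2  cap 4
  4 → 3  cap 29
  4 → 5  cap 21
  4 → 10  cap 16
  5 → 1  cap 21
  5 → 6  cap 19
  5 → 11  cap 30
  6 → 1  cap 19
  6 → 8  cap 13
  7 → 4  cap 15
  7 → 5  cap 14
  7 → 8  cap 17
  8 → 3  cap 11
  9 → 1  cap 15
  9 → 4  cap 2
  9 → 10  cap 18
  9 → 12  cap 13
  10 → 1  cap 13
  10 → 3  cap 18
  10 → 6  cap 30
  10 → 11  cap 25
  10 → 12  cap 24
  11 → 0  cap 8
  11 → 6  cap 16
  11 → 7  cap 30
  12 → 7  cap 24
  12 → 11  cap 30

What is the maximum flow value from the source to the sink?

Maximum flow value: 46

augment #1: 9→4→3 bottleneck 2, total now 2
augment #2: 9→10→3 bottleneck 18, total now 20
augment #3: 9→1→8→3 bottleneck 11, total now 31
augment #4: 9→1→7→4→3 bottleneck 4, total now 35
augment #5: 9→12→7→4→3 bottleneck 11, total now 46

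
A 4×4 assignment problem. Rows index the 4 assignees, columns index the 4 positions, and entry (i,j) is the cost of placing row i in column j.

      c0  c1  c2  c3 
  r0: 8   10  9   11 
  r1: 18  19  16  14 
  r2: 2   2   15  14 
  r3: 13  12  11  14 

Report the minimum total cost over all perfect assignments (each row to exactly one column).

Minimum assignment cost: 35

optimal assignment: row0→col0 (cost 8), row1→col3 (cost 14), row2→col1 (cost 2), row3→col2 (cost 11)
total = 8 + 14 + 2 + 11 = 35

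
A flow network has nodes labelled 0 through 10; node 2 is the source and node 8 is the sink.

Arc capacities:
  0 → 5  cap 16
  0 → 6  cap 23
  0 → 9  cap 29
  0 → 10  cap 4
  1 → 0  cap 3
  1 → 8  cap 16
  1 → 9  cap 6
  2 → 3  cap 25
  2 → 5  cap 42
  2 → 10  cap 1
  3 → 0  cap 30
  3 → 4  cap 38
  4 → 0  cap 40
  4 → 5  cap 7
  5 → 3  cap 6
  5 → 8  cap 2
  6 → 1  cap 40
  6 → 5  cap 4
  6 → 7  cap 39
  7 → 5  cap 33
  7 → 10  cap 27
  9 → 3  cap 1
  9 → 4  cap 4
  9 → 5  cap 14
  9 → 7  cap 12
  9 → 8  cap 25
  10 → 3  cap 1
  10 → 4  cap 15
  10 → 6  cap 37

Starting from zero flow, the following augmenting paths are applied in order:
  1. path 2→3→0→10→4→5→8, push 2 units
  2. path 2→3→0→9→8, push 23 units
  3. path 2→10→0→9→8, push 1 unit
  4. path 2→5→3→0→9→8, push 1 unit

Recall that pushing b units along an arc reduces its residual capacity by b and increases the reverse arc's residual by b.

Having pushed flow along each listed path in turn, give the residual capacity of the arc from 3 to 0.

after path 1 (2→3→0→10→4→5→8, push 2): res(3,0)=28
after path 2 (2→3→0→9→8, push 23): res(3,0)=5
after path 3 (2→10→0→9→8, push 1): res(3,0)=5
after path 4 (2→5→3→0→9→8, push 1): res(3,0)=4

Residual capacity of (3,0): 4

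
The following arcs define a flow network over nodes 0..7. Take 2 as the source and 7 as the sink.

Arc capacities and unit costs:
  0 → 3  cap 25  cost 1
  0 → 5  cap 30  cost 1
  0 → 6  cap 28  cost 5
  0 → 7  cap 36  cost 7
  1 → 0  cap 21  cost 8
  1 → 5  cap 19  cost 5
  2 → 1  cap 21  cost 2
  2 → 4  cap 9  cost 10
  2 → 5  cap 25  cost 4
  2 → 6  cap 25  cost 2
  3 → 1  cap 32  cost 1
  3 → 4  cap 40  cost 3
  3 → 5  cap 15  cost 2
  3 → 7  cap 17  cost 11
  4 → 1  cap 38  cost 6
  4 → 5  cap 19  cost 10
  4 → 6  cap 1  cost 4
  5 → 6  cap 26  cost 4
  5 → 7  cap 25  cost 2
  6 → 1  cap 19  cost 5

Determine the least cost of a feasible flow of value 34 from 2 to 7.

shortest-cost path #1: 2→5→7 push 25 @ unit cost 6 (adds 150)
shortest-cost path #2: 2→1→0→7 push 9 @ unit cost 17 (adds 153)
total cost = 303

Minimum cost for 34 units: 303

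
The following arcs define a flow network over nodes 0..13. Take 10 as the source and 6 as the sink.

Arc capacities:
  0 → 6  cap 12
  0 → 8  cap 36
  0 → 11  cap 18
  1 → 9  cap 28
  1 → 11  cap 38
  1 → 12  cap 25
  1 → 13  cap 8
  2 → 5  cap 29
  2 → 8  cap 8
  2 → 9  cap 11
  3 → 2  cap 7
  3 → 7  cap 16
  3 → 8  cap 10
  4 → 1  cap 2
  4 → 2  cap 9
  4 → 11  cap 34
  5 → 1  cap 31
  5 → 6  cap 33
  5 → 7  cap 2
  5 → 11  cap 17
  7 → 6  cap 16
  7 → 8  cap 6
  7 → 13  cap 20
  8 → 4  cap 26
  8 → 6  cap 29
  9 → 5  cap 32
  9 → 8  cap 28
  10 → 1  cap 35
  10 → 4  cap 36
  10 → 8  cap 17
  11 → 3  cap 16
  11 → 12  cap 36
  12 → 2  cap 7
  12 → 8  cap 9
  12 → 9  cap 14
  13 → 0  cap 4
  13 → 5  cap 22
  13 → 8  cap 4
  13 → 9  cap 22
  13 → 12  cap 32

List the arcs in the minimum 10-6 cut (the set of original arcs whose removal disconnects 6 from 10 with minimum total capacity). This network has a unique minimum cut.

augment #1: 10→8→6 push 17
augment #2: 10→1→9→5→6 push 28
augment #3: 10→1→12→8→6 push 7
augment #4: 10→4→2→5→6 push 5
augment #5: 10→4→2→8→6 push 4
augment #6: 10→4→1→12→8→6 push 1
augment #7: 10→4→1→13→0→6 push 1
augment #8: 10→4→11→3→7→6 push 16
augment #9: 10→4→11→12→1→13→0→6 push 3
max flow = 82; residual-reachable set from 10 gives S-side
cut edges (S→T): {(5,6), (7,6), (8,6), (13,0)} total cap 82

Min-cut arcs: {(5,6), (7,6), (8,6), (13,0)} (total capacity 82)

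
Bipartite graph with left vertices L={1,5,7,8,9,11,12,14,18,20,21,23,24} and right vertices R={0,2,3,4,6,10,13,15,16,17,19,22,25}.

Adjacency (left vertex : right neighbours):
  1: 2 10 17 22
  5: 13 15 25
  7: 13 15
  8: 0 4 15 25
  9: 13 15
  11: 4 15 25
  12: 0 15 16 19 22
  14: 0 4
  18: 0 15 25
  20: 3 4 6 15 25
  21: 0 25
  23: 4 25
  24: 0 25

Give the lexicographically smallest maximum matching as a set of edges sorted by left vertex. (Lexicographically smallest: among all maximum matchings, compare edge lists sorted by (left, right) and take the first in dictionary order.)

Lex-smallest maximum matching: {(1,2), (5,13), (7,15), (8,0), (11,4), (12,16), (18,25), (20,3)}

|M| = 8 (so the lex-smallest maximum matching has 8 edges)
process left vertices in ascending order; for each, take the smallest-labelled available neighbour that still permits 8 edges overall, or leave it unmatched if none does
lex-smallest matching: {1-2, 5-13, 7-15, 8-0, 11-4, 12-16, 18-25, 20-3}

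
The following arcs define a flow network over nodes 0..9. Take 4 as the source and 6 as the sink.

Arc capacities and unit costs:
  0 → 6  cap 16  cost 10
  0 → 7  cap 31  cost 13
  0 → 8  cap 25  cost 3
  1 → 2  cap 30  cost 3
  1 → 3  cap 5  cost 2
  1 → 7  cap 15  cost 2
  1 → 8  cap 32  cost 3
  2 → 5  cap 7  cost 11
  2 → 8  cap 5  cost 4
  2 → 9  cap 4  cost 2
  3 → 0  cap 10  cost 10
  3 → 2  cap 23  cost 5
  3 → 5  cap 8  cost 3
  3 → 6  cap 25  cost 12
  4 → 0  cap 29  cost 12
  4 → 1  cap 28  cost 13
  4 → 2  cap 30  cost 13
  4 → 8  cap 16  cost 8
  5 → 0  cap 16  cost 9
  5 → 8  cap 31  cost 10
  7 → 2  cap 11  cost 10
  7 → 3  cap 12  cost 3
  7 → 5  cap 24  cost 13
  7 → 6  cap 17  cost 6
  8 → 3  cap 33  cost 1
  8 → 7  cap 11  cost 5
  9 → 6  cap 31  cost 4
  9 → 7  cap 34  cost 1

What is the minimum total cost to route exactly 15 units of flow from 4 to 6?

shortest-cost path #1: 4→8→7→6 push 11 @ unit cost 19 (adds 209)
shortest-cost path #2: 4→2→9→6 push 4 @ unit cost 19 (adds 76)
total cost = 285

Minimum cost for 15 units: 285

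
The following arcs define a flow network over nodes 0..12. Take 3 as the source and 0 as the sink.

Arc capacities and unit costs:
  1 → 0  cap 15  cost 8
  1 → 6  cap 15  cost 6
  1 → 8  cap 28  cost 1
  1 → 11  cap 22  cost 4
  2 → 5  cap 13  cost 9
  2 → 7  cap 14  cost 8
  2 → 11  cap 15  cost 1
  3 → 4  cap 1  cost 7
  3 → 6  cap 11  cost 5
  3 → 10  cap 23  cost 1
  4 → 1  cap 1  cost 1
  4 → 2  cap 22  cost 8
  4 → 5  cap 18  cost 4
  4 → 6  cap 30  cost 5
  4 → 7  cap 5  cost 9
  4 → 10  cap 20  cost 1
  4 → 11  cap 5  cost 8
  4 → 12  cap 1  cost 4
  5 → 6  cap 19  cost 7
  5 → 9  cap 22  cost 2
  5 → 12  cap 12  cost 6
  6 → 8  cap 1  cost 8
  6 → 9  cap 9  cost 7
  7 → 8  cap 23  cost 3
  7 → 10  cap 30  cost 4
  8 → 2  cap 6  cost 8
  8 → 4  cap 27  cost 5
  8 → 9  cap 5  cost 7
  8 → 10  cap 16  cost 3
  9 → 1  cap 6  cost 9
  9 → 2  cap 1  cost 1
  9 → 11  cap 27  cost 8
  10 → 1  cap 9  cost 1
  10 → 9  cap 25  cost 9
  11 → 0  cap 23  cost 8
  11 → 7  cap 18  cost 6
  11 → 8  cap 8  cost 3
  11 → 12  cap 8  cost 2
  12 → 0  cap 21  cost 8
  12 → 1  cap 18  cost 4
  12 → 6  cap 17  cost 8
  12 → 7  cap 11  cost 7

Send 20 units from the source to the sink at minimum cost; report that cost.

shortest-cost path #1: 3→10→1→0 push 9 @ unit cost 10 (adds 90)
shortest-cost path #2: 3→4→1→0 push 1 @ unit cost 16 (adds 16)
shortest-cost path #3: 3→10→9→2→11→0 push 1 @ unit cost 20 (adds 20)
shortest-cost path #4: 3→10→9→11→0 push 9 @ unit cost 26 (adds 234)
total cost = 360

Minimum cost for 20 units: 360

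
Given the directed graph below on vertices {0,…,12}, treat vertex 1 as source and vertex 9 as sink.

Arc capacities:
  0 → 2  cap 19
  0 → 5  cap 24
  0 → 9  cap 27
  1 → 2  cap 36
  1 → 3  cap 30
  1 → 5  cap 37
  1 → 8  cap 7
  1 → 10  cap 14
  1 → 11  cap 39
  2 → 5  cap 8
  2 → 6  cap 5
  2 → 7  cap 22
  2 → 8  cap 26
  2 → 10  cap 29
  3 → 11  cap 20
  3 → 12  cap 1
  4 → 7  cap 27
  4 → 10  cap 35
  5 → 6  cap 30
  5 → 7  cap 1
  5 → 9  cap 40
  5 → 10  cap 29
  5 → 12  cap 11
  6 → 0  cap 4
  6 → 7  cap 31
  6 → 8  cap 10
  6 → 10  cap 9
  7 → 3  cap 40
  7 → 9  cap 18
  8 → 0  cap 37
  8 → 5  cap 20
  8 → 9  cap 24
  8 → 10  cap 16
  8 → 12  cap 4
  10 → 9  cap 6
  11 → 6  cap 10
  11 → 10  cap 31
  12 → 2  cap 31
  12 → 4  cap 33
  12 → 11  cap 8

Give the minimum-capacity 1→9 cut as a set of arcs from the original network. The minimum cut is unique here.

Min-cut arcs: {(1,2), (1,5), (1,8), (3,12), (10,9), (11,6)} (total capacity 97)

augment #1: 1→5→9 push 37
augment #2: 1→8→9 push 7
augment #3: 1→10→9 push 6
augment #4: 1→2→5→9 push 3
augment #5: 1→2→7→9 push 18
augment #6: 1→2→8→9 push 15
augment #7: 1→11→6→0→9 push 4
augment #8: 1→11→6→8→9 push 2
augment #9: 1→11→6→8→0→9 push 4
augment #10: 1→3→12→2→8→0→9 push 1
max flow = 97; residual-reachable set from 1 gives S-side
cut edges (S→T): {(1,2), (1,5), (1,8), (3,12), (10,9), (11,6)} total cap 97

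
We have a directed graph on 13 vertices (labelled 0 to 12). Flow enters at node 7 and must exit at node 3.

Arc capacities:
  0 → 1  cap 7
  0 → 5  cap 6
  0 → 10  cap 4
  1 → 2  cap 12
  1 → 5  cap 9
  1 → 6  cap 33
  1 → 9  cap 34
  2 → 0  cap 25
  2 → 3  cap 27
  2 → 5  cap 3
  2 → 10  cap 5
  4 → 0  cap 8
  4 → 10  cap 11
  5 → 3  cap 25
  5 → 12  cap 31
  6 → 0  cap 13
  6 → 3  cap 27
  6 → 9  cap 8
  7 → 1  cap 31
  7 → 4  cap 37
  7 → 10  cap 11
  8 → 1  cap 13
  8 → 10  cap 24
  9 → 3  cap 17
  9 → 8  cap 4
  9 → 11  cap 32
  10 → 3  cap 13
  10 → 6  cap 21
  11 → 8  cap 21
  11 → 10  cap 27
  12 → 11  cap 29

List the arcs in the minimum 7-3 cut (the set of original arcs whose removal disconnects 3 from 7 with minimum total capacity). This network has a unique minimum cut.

augment #1: 7→10→3 push 11
augment #2: 7→1→2→3 push 12
augment #3: 7→1→5→3 push 9
augment #4: 7→1→6→3 push 10
augment #5: 7→4→10→3 push 2
augment #6: 7→4→0→5→3 push 6
augment #7: 7→4→10→6→3 push 9
augment #8: 7→4→0→1→6→3 push 2
max flow = 61; residual-reachable set from 7 gives S-side
cut edges (S→T): {(4,0), (4,10), (7,1), (7,10)} total cap 61

Min-cut arcs: {(4,0), (4,10), (7,1), (7,10)} (total capacity 61)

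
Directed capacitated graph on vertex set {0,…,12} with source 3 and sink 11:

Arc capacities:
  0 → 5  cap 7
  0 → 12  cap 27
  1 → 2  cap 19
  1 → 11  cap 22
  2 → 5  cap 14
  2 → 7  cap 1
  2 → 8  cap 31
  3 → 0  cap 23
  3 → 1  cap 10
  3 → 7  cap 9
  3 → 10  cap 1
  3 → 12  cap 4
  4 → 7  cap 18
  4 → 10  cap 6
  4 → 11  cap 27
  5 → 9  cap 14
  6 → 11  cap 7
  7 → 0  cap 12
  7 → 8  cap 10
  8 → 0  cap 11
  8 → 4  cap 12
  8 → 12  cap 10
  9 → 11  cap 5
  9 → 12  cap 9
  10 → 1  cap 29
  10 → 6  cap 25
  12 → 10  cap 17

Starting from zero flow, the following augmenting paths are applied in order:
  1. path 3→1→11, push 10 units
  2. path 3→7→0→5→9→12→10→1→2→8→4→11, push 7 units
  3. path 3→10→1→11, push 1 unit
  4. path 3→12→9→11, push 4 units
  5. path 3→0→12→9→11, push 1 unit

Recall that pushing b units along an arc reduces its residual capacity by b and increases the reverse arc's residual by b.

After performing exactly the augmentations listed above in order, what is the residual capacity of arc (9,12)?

after path 1 (3→1→11, push 10): res(9,12)=9
after path 2 (3→7→0→5→9→12→10→1→2→8→4→11, push 7): res(9,12)=2
after path 3 (3→10→1→11, push 1): res(9,12)=2
after path 4 (3→12→9→11, push 4): res(9,12)=6
after path 5 (3→0→12→9→11, push 1): res(9,12)=7

Residual capacity of (9,12): 7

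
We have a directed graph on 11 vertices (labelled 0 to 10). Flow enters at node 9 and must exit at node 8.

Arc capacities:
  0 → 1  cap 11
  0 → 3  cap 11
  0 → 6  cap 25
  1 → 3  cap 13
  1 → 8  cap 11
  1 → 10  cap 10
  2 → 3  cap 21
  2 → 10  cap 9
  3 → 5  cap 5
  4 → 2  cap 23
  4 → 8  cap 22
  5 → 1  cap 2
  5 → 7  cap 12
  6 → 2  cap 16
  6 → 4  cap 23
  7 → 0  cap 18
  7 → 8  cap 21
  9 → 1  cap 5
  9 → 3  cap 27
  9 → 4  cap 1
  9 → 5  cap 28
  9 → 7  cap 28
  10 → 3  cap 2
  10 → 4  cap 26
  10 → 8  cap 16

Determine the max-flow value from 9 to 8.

Maximum flow value: 47

augment #1: 9→1→8 bottleneck 5, total now 5
augment #2: 9→4→8 bottleneck 1, total now 6
augment #3: 9→7→8 bottleneck 21, total now 27
augment #4: 9→5→1→8 bottleneck 2, total now 29
augment #5: 9→7→0→1→8 bottleneck 4, total now 33
augment #6: 9→7→0→1→10→8 bottleneck 3, total now 36
augment #7: 9→5→7→0→1→10→8 bottleneck 4, total now 40
augment #8: 9→5→7→0→6→4→8 bottleneck 7, total now 47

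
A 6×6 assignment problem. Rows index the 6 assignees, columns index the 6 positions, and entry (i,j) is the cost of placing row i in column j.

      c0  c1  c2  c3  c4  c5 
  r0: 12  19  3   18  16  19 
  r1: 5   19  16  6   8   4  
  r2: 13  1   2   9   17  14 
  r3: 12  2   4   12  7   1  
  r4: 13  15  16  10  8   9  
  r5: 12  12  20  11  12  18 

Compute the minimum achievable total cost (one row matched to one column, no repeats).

optimal assignment: row0→col2 (cost 3), row1→col0 (cost 5), row2→col1 (cost 1), row3→col5 (cost 1), row4→col4 (cost 8), row5→col3 (cost 11)
total = 3 + 5 + 1 + 1 + 8 + 11 = 29

Minimum assignment cost: 29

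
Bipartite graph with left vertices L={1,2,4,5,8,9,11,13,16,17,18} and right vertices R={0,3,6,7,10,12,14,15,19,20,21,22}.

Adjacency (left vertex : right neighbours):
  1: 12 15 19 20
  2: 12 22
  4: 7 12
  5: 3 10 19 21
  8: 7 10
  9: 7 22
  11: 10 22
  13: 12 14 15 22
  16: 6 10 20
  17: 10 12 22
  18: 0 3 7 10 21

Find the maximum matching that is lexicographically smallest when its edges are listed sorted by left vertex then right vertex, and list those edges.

|M| = 9 (so the lex-smallest maximum matching has 9 edges)
process left vertices in ascending order; for each, take the smallest-labelled available neighbour that still permits 9 edges overall, or leave it unmatched if none does
lex-smallest matching: {1-15, 2-12, 4-7, 5-3, 8-10, 9-22, 13-14, 16-6, 18-0}

Lex-smallest maximum matching: {(1,15), (2,12), (4,7), (5,3), (8,10), (9,22), (13,14), (16,6), (18,0)}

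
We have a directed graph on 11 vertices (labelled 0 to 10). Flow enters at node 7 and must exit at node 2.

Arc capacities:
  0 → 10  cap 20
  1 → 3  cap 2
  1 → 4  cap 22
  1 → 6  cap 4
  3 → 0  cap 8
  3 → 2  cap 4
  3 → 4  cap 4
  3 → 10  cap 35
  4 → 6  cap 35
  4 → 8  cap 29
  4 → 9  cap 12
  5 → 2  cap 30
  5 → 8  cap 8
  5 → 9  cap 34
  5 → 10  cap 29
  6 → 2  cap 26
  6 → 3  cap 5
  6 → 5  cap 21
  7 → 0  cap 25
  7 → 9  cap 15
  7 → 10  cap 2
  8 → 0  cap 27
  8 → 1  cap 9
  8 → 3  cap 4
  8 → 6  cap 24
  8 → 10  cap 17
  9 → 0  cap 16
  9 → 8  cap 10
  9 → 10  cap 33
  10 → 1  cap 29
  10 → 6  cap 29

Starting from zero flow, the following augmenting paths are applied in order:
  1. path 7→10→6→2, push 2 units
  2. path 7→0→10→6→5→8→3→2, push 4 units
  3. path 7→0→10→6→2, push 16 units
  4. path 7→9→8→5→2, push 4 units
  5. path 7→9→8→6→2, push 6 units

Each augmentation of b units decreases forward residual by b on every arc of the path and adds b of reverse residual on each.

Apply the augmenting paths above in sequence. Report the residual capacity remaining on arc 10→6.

after path 1 (7→10→6→2, push 2): res(10,6)=27
after path 2 (7→0→10→6→5→8→3→2, push 4): res(10,6)=23
after path 3 (7→0→10→6→2, push 16): res(10,6)=7
after path 4 (7→9→8→5→2, push 4): res(10,6)=7
after path 5 (7→9→8→6→2, push 6): res(10,6)=7

Residual capacity of (10,6): 7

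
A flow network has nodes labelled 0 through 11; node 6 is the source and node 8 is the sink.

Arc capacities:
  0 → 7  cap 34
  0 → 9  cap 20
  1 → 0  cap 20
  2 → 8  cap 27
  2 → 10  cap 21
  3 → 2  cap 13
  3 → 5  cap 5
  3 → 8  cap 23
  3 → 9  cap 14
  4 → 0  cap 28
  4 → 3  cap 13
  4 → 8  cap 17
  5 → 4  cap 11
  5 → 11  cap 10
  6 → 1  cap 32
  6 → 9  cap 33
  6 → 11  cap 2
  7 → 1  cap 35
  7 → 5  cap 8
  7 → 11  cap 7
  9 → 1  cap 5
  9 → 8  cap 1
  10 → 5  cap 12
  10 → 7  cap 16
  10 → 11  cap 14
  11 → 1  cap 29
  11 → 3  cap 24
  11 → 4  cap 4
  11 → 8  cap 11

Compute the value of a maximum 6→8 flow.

augment #1: 6→9→8 bottleneck 1, total now 1
augment #2: 6→11→8 bottleneck 2, total now 3
augment #3: 6→1→0→7→11→8 bottleneck 7, total now 10
augment #4: 6→1→0→7→5→4→8 bottleneck 8, total now 18

Maximum flow value: 18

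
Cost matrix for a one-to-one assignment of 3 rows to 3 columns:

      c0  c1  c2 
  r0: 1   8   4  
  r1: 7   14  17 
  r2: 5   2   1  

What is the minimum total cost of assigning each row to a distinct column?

Minimum assignment cost: 13

optimal assignment: row0→col2 (cost 4), row1→col0 (cost 7), row2→col1 (cost 2)
total = 4 + 7 + 2 = 13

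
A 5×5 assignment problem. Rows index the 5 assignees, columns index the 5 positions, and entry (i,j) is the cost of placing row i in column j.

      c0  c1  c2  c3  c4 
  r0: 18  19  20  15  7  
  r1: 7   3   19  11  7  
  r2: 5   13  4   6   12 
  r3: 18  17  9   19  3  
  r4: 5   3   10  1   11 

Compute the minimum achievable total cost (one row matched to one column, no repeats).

Minimum assignment cost: 25

optimal assignment: row0→col4 (cost 7), row1→col1 (cost 3), row2→col0 (cost 5), row3→col2 (cost 9), row4→col3 (cost 1)
total = 7 + 3 + 5 + 9 + 1 = 25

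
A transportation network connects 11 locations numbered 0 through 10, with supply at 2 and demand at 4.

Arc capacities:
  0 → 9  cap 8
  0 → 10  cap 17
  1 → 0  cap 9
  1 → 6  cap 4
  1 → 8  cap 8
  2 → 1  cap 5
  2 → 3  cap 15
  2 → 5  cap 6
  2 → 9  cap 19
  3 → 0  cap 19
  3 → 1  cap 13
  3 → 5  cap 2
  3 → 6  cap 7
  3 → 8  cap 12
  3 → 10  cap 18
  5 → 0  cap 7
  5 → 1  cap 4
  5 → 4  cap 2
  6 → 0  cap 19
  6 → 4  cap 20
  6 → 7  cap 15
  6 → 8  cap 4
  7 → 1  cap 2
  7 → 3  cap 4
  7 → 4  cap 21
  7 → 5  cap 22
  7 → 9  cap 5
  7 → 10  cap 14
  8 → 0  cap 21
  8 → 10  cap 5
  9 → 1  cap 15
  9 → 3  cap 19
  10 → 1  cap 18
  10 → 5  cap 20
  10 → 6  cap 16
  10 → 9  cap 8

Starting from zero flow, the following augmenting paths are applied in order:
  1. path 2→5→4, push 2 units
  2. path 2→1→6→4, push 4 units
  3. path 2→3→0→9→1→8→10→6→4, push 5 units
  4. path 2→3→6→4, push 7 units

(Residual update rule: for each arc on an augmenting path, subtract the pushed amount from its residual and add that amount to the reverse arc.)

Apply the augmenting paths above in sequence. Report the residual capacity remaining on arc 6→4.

Residual capacity of (6,4): 4

after path 1 (2→5→4, push 2): res(6,4)=20
after path 2 (2→1→6→4, push 4): res(6,4)=16
after path 3 (2→3→0→9→1→8→10→6→4, push 5): res(6,4)=11
after path 4 (2→3→6→4, push 7): res(6,4)=4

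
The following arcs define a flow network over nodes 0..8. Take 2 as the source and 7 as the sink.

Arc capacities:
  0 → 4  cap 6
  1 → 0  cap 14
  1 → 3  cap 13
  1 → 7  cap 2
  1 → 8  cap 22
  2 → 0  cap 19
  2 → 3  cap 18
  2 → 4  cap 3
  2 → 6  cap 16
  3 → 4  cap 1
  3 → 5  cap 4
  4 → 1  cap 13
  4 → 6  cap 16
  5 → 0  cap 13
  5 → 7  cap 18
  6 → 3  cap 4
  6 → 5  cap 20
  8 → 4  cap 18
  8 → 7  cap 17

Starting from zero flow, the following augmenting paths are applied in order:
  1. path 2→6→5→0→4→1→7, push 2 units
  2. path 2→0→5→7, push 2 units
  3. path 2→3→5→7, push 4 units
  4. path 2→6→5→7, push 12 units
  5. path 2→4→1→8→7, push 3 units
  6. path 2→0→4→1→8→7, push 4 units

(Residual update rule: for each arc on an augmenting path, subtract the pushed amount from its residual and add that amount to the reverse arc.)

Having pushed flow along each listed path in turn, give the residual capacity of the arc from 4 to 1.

after path 1 (2→6→5→0→4→1→7, push 2): res(4,1)=11
after path 2 (2→0→5→7, push 2): res(4,1)=11
after path 3 (2→3→5→7, push 4): res(4,1)=11
after path 4 (2→6→5→7, push 12): res(4,1)=11
after path 5 (2→4→1→8→7, push 3): res(4,1)=8
after path 6 (2→0→4→1→8→7, push 4): res(4,1)=4

Residual capacity of (4,1): 4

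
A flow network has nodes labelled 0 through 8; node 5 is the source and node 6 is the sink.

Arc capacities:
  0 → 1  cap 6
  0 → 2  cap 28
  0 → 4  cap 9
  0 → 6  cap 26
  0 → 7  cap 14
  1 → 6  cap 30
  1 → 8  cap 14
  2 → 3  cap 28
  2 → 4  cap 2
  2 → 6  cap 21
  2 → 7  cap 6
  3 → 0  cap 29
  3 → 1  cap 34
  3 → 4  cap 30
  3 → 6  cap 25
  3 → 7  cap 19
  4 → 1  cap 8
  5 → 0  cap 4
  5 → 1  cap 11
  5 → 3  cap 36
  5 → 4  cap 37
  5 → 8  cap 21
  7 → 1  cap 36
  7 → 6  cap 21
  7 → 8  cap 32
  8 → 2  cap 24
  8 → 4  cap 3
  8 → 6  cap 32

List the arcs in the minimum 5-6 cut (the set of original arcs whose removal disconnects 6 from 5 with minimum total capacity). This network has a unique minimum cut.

Min-cut arcs: {(4,1), (5,0), (5,1), (5,3), (5,8)} (total capacity 80)

augment #1: 5→0→6 push 4
augment #2: 5→1→6 push 11
augment #3: 5→3→6 push 25
augment #4: 5→8→6 push 21
augment #5: 5→3→0→6 push 11
augment #6: 5→4→1→6 push 8
max flow = 80; residual-reachable set from 5 gives S-side
cut edges (S→T): {(4,1), (5,0), (5,1), (5,3), (5,8)} total cap 80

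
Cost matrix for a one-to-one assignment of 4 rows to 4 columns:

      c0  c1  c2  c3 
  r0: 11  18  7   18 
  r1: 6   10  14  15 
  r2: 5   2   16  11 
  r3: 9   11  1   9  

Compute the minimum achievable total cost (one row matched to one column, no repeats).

Minimum assignment cost: 24

optimal assignment: row0→col2 (cost 7), row1→col0 (cost 6), row2→col1 (cost 2), row3→col3 (cost 9)
total = 7 + 6 + 2 + 9 = 24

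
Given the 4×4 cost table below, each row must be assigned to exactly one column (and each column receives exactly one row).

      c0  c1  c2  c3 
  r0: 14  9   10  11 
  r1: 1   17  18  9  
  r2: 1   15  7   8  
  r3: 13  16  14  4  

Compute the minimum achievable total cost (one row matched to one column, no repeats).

Minimum assignment cost: 21

optimal assignment: row0→col1 (cost 9), row1→col0 (cost 1), row2→col2 (cost 7), row3→col3 (cost 4)
total = 9 + 1 + 7 + 4 = 21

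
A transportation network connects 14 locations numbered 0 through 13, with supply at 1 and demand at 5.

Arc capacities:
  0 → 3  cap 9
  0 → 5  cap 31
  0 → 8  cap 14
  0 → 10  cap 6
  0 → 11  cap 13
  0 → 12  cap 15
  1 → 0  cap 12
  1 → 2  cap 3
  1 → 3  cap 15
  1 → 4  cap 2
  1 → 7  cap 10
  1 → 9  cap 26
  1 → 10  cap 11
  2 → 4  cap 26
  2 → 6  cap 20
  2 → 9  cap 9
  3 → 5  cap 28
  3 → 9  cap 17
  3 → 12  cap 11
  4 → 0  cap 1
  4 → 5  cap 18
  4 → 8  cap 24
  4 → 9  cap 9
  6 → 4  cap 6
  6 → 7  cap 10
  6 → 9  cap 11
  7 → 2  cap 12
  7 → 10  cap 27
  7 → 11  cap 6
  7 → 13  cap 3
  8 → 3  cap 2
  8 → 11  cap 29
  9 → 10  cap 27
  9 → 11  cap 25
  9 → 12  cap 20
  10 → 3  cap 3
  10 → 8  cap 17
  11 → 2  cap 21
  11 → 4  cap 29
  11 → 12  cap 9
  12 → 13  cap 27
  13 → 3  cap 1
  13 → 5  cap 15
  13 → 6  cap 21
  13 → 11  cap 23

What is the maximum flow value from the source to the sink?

augment #1: 1→0→5 bottleneck 12, total now 12
augment #2: 1→3→5 bottleneck 15, total now 27
augment #3: 1→4→5 bottleneck 2, total now 29
augment #4: 1→2→4→5 bottleneck 3, total now 32
augment #5: 1→7→13→5 bottleneck 3, total now 35
augment #6: 1→10→3→5 bottleneck 3, total now 38
augment #7: 1→7→2→4→5 bottleneck 7, total now 45
augment #8: 1→9→11→4→5 bottleneck 6, total now 51
augment #9: 1→9→12→13→5 bottleneck 12, total now 63
augment #10: 1→10→8→3→5 bottleneck 2, total now 65
augment #11: 1→9→11→4→0→5 bottleneck 1, total now 66
augment #12: 1→9→12→13→3→5 bottleneck 1, total now 67

Maximum flow value: 67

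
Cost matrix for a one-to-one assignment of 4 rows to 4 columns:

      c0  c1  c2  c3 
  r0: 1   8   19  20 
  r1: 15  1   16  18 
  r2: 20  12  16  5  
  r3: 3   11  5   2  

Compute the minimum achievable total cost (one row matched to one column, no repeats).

Minimum assignment cost: 12

optimal assignment: row0→col0 (cost 1), row1→col1 (cost 1), row2→col3 (cost 5), row3→col2 (cost 5)
total = 1 + 1 + 5 + 5 = 12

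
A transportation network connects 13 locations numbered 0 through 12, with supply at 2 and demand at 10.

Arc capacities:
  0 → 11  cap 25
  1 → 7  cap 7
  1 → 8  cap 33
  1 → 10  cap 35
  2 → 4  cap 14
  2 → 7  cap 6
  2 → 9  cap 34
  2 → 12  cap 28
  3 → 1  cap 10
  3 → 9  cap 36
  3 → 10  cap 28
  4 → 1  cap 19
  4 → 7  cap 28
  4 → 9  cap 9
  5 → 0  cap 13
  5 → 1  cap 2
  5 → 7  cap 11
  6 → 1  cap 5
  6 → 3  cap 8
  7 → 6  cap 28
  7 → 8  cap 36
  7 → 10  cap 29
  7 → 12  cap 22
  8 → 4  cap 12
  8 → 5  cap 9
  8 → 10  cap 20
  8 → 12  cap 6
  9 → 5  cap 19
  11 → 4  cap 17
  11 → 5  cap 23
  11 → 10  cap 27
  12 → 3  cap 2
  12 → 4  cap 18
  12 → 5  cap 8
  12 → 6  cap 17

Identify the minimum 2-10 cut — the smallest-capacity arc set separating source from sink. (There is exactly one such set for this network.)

Min-cut arcs: {(2,4), (2,7), (2,12), (9,5)} (total capacity 67)

augment #1: 2→7→10 push 6
augment #2: 2→4→1→10 push 14
augment #3: 2→12→3→10 push 2
augment #4: 2→9→5→1→10 push 2
augment #5: 2→9→5→7→10 push 11
augment #6: 2→12→4→1→10 push 5
augment #7: 2→12→4→7→10 push 12
augment #8: 2→12→6→1→10 push 5
augment #9: 2→12→6→3→10 push 4
augment #10: 2→9→5→0→11→10 push 6
max flow = 67; residual-reachable set from 2 gives S-side
cut edges (S→T): {(2,4), (2,7), (2,12), (9,5)} total cap 67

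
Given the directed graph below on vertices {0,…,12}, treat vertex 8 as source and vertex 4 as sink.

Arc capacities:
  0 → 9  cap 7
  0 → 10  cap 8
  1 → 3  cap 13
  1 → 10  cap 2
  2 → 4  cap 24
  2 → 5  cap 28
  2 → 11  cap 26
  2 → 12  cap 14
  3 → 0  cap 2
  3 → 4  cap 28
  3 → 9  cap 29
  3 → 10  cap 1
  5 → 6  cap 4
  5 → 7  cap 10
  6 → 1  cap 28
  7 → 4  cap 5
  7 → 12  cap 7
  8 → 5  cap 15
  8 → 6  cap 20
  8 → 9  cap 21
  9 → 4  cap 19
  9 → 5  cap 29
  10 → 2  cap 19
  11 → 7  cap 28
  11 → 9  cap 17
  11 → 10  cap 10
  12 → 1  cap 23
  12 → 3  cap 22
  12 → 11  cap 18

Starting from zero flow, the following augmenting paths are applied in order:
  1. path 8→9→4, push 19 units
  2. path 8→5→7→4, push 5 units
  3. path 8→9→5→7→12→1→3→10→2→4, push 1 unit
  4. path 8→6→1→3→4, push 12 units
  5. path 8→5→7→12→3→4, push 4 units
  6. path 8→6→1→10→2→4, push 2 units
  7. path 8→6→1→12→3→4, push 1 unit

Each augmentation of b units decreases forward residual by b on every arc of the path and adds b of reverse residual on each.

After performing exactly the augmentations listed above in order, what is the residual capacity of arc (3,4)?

after path 1 (8→9→4, push 19): res(3,4)=28
after path 2 (8→5→7→4, push 5): res(3,4)=28
after path 3 (8→9→5→7→12→1→3→10→2→4, push 1): res(3,4)=28
after path 4 (8→6→1→3→4, push 12): res(3,4)=16
after path 5 (8→5→7→12→3→4, push 4): res(3,4)=12
after path 6 (8→6→1→10→2→4, push 2): res(3,4)=12
after path 7 (8→6→1→12→3→4, push 1): res(3,4)=11

Residual capacity of (3,4): 11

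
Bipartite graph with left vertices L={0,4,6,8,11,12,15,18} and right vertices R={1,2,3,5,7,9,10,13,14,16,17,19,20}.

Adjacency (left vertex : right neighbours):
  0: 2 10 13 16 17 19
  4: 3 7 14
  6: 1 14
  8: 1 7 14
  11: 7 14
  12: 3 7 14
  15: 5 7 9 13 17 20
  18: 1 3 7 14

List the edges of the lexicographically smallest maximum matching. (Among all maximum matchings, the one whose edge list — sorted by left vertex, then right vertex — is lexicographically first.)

|M| = 6 (so the lex-smallest maximum matching has 6 edges)
process left vertices in ascending order; for each, take the smallest-labelled available neighbour that still permits 6 edges overall, or leave it unmatched if none does
lex-smallest matching: {0-2, 4-3, 6-1, 8-7, 11-14, 15-5}

Lex-smallest maximum matching: {(0,2), (4,3), (6,1), (8,7), (11,14), (15,5)}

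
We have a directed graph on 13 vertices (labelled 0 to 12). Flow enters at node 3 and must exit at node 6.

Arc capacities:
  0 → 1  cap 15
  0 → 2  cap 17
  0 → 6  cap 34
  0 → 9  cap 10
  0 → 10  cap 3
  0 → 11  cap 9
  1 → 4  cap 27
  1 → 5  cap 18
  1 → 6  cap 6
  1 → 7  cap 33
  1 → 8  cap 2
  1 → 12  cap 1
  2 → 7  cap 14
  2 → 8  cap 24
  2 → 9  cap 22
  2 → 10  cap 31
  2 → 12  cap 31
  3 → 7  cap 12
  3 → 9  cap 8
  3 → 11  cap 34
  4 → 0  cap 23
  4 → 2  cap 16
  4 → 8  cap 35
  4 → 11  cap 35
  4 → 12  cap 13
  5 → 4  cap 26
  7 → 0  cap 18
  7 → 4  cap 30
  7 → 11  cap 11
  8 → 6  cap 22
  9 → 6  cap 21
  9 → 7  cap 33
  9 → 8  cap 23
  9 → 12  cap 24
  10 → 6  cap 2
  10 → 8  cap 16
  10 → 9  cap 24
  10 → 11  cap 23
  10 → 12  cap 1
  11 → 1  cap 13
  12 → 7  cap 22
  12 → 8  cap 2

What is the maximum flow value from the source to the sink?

Maximum flow value: 33

augment #1: 3→9→6 bottleneck 8, total now 8
augment #2: 3→7→0→6 bottleneck 12, total now 20
augment #3: 3→11→1→6 bottleneck 6, total now 26
augment #4: 3→11→1→8→6 bottleneck 2, total now 28
augment #5: 3→11→1→4→0→6 bottleneck 5, total now 33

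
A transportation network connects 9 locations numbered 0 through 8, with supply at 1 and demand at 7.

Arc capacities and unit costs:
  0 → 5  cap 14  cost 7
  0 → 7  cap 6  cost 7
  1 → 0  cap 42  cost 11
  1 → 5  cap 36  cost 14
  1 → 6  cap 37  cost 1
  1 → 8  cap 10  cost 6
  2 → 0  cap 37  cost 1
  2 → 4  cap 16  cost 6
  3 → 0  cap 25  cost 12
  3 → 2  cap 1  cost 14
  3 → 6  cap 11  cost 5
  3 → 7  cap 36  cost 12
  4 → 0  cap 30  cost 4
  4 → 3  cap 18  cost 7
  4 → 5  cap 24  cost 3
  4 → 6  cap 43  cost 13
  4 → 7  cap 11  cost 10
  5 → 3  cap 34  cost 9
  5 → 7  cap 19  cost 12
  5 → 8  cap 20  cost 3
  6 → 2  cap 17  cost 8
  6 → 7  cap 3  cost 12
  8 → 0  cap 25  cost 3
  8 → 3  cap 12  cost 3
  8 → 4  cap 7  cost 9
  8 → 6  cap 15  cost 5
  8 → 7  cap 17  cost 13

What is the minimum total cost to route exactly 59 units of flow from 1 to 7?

Minimum cost for 59 units: 1406

shortest-cost path #1: 1→6→7 push 3 @ unit cost 13 (adds 39)
shortest-cost path #2: 1→8→0→7 push 6 @ unit cost 16 (adds 96)
shortest-cost path #3: 1→8→7 push 4 @ unit cost 19 (adds 76)
shortest-cost path #4: 1→6→2→0→8→7 push 6 @ unit cost 20 (adds 120)
shortest-cost path #5: 1→6→2→4→7 push 11 @ unit cost 25 (adds 275)
shortest-cost path #6: 1→5→7 push 19 @ unit cost 26 (adds 494)
shortest-cost path #7: 1→5→8→7 push 7 @ unit cost 30 (adds 210)
shortest-cost path #8: 1→5→8→3→7 push 3 @ unit cost 32 (adds 96)
total cost = 1406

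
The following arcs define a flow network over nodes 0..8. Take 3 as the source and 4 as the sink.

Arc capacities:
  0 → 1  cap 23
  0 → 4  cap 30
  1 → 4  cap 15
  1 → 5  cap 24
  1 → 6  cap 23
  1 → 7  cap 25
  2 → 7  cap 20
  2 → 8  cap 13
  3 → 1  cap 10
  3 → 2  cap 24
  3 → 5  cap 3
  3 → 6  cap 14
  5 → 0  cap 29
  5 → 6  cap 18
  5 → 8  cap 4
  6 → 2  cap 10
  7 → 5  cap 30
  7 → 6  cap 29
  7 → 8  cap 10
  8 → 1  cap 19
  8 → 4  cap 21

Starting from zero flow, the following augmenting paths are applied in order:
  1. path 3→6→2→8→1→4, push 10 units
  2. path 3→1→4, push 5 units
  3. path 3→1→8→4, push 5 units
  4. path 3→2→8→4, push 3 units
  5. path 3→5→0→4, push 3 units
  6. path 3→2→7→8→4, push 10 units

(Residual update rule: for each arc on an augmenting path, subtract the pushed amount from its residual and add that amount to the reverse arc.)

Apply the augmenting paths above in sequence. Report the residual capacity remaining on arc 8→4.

Residual capacity of (8,4): 3

after path 1 (3→6→2→8→1→4, push 10): res(8,4)=21
after path 2 (3→1→4, push 5): res(8,4)=21
after path 3 (3→1→8→4, push 5): res(8,4)=16
after path 4 (3→2→8→4, push 3): res(8,4)=13
after path 5 (3→5→0→4, push 3): res(8,4)=13
after path 6 (3→2→7→8→4, push 10): res(8,4)=3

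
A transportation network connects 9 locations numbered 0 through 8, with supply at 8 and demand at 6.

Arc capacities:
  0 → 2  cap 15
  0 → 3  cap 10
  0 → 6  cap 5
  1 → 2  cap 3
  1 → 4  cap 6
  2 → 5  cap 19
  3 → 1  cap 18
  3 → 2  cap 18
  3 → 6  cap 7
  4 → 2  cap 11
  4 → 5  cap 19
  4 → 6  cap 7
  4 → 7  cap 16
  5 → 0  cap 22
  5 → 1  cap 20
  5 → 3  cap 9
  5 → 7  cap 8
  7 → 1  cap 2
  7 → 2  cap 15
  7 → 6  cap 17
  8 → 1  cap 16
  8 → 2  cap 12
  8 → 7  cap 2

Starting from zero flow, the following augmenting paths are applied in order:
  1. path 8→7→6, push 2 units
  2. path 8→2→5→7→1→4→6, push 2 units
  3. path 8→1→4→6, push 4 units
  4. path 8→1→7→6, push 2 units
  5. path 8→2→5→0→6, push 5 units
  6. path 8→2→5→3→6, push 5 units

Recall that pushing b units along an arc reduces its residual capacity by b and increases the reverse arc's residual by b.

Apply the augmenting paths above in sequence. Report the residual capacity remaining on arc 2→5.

after path 1 (8→7→6, push 2): res(2,5)=19
after path 2 (8→2→5→7→1→4→6, push 2): res(2,5)=17
after path 3 (8→1→4→6, push 4): res(2,5)=17
after path 4 (8→1→7→6, push 2): res(2,5)=17
after path 5 (8→2→5→0→6, push 5): res(2,5)=12
after path 6 (8→2→5→3→6, push 5): res(2,5)=7

Residual capacity of (2,5): 7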